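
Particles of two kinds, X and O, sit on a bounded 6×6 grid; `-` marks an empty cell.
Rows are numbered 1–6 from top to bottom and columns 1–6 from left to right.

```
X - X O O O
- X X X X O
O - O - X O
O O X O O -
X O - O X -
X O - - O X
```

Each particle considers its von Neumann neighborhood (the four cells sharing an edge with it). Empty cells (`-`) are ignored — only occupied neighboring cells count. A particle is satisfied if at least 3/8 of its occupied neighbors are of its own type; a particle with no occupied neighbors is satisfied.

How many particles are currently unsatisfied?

(1,1)X 0/0 ok
(1,3)X 1/2 ok
(1,4)O 1/3 unhappy
(1,5)O 2/3 ok
(1,6)O 2/2 ok
(2,2)X 1/1 ok
(2,3)X 3/4 ok
(2,4)X 2/3 ok
(2,5)X 2/4 ok
(2,6)O 2/3 ok
(3,1)O 1/1 ok
(3,3)O 0/2 unhappy
(3,5)X 1/3 unhappy
(3,6)O 1/2 ok
(4,1)O 2/3 ok
(4,2)O 2/3 ok
(4,3)X 0/3 unhappy
(4,4)O 2/3 ok
(4,5)O 1/3 unhappy
(5,1)X 1/3 unhappy
(5,2)O 2/3 ok
(5,4)O 1/2 ok
(5,5)X 0/3 unhappy
(6,1)X 1/2 ok
(6,2)O 1/2 ok
(6,5)O 0/2 unhappy
(6,6)X 0/1 unhappy
Unsatisfied: (1,4), (3,3), (3,5), (4,3), (4,5), (5,1), (5,5), (6,5), (6,6) — 9 in total.

9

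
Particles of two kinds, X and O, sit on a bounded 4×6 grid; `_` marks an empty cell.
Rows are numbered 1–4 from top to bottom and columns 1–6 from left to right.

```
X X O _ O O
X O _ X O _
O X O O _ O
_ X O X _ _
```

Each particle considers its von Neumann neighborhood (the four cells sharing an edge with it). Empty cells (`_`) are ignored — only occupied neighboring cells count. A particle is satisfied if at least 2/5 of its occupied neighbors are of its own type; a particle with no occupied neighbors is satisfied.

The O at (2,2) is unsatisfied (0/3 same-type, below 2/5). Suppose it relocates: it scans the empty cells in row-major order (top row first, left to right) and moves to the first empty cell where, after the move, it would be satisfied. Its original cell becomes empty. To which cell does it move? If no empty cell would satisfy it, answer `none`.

(1,4)

Vacating (2,2). Empty cells in order:
  (1,4): 2/3 same-type → satisfied — stop here.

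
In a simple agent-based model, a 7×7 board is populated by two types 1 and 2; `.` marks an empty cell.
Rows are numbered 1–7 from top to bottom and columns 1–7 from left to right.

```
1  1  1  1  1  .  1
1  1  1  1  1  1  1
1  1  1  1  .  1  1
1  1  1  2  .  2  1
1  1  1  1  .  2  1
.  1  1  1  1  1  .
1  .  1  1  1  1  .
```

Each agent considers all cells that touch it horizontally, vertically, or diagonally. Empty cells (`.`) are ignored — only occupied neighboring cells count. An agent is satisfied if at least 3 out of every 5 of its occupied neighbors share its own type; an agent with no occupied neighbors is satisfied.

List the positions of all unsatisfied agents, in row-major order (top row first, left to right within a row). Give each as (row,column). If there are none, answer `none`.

(4,4), (4,6), (5,6), (5,7)

Row 1: (1,1)1 3/3 ✓ · (1,2)1 5/5 ✓ · (1,3)1 5/5 ✓ · (1,4)1 5/5 ✓ · (1,5)1 4/4 ✓ · (1,7)1 2/2 ✓
Row 2: (2,1)1 5/5 ✓ · (2,2)1 8/8 ✓ · (2,3)1 8/8 ✓ · (2,4)1 7/7 ✓ · (2,5)1 6/6 ✓ · (2,6)1 6/6 ✓ · (2,7)1 4/4 ✓
Row 3: (3,1)1 5/5 ✓ · (3,2)1 8/8 ✓ · (3,3)1 7/8 ✓ · (3,4)1 5/6 ✓ · (3,6)1 5/6 ✓ · (3,7)1 4/5 ✓
Row 4: (4,1)1 5/5 ✓ · (4,2)1 8/8 ✓ · (4,3)1 7/8 ✓ · (4,4)2 0/5 ✗ · (4,6)2 1/5 ✗ · (4,7)1 3/5 ✓
Row 5: (5,1)1 4/4 ✓ · (5,2)1 7/7 ✓ · (5,3)1 7/8 ✓ · (5,4)1 5/6 ✓ · (5,6)2 1/5 ✗ · (5,7)1 2/4 ✗
Row 6: (6,2)1 6/6 ✓ · (6,3)1 7/7 ✓ · (6,4)1 7/7 ✓ · (6,5)1 6/7 ✓ · (6,6)1 4/5 ✓
Row 7: (7,1)1 1/1 ✓ · (7,3)1 4/4 ✓ · (7,4)1 5/5 ✓ · (7,5)1 5/5 ✓ · (7,6)1 3/3 ✓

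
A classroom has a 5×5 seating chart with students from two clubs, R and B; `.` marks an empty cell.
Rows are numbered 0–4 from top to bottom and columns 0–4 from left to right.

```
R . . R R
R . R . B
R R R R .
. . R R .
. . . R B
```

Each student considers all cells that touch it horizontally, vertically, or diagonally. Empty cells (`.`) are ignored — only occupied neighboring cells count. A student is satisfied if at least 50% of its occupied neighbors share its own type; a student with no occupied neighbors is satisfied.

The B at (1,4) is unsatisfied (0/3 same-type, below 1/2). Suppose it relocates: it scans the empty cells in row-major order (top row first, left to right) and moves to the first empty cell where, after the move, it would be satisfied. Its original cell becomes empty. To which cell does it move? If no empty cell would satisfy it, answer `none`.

(4,0)

Vacating (1,4). Empty cells in order:
  (0,1): 0/3 same-type → still unsatisfied.
  (0,2): 0/2 same-type → still unsatisfied.
  (1,1): 0/6 same-type → still unsatisfied.
  (1,3): 0/5 same-type → still unsatisfied.
  (2,4): 0/2 same-type → still unsatisfied.
  (3,0): 0/2 same-type → still unsatisfied.
  (3,1): 0/4 same-type → still unsatisfied.
  (3,4): 1/4 same-type → still unsatisfied.
  (4,0): 0/0 same-type → satisfied — stop here.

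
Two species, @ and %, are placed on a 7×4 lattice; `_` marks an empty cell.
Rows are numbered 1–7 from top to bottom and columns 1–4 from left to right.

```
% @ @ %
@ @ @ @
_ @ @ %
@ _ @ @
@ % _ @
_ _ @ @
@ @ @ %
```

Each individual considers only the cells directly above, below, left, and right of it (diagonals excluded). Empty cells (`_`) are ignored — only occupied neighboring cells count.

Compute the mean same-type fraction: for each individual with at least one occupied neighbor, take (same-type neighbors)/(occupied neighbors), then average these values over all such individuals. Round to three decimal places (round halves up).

(1,1)% 0/2
(1,2)@ 2/3
(1,3)@ 2/3
(1,4)% 0/2
(2,1)@ 1/2
(2,2)@ 4/4
(2,3)@ 4/4
(2,4)@ 1/3
(3,2)@ 2/2
(3,3)@ 3/4
(3,4)% 0/3
(4,1)@ 1/1
(4,3)@ 2/2
(4,4)@ 2/3
(5,1)@ 1/2
(5,2)% 0/1
(5,4)@ 2/2
(6,3)@ 2/2
(6,4)@ 2/3
(7,1)@ 1/1
(7,2)@ 2/2
(7,3)@ 2/3
(7,4)% 0/2
Sum over 23 individuals: 0/2 + 2/3 + 2/3 + 0/2 + 1/2 + 4/4 + 4/4 + 1/3 + 2/2 + 3/4 + 0/3 + 1/1 + 2/2 + 2/3 + 1/2 + 0/1 + 2/2 + 2/2 + 2/3 + 1/1 + 2/2 + 2/3 + 0/2 = 173/12; mean = 173/12 ÷ 23 = 173/276 = 0.626811… → 0.627.

0.627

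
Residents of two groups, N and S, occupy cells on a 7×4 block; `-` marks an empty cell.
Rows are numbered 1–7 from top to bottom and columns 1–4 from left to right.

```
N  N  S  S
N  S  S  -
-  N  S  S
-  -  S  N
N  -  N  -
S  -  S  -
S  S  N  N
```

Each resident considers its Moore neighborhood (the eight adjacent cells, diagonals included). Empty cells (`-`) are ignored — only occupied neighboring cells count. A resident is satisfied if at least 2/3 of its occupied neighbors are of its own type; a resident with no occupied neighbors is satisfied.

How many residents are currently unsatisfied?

Row 1: (1,1)N 2/3 ok · (1,2)N 2/5 unhappy · (1,3)S 3/4 ok · (1,4)S 2/2 ok
Row 2: (2,1)N 3/4 ok · (2,2)S 3/7 unhappy · (2,3)S 5/7 ok
Row 3: (3,2)N 1/5 unhappy · (3,3)S 4/6 ok · (3,4)S 3/4 ok
Row 4: (4,3)S 2/5 unhappy · (4,4)N 1/4 unhappy
Row 5: (5,1)N 0/1 unhappy · (5,3)N 1/3 unhappy
Row 6: (6,1)S 2/3 ok · (6,3)S 1/4 unhappy
Row 7: (7,1)S 2/2 ok · (7,2)S 3/4 ok · (7,3)N 1/3 unhappy · (7,4)N 1/2 unhappy
Unsatisfied: (1,2), (2,2), (3,2), (4,3), (4,4), (5,1), (5,3), (6,3), (7,3), (7,4) — 10 in total.

10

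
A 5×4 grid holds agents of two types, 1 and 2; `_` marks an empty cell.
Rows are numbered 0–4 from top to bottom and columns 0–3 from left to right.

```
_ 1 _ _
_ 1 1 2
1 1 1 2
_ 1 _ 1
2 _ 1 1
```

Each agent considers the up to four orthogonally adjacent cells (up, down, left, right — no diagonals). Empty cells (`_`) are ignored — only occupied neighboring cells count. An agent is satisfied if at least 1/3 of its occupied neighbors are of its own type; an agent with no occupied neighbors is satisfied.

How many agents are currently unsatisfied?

0

Row 0: (0,1)1 1/1 ok
Row 1: (1,1)1 3/3 ok · (1,2)1 2/3 ok · (1,3)2 1/2 ok
Row 2: (2,0)1 1/1 ok · (2,1)1 4/4 ok · (2,2)1 2/3 ok · (2,3)2 1/3 ok
Row 3: (3,1)1 1/1 ok · (3,3)1 1/2 ok
Row 4: (4,0)2 0/0 ok · (4,2)1 1/1 ok · (4,3)1 2/2 ok
Every one meets the threshold.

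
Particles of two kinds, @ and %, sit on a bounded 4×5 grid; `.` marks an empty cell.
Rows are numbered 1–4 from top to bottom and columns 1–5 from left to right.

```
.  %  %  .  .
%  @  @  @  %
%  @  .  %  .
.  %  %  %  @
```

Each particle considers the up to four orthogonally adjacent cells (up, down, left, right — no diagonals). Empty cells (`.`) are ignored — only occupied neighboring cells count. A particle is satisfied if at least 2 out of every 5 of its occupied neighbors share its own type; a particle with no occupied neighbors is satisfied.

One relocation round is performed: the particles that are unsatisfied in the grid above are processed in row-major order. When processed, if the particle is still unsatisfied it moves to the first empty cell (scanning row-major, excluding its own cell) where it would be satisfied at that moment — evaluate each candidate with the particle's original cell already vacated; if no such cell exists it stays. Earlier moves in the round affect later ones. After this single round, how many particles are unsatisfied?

1

Initially unsatisfied (in order): (2,4), (2,5), (3,2), (4,5).
  (2,4) → (3,3).
  (2,5): now satisfied by earlier moves; stays.
  (3,2): now satisfied by earlier moves; stays.
  (4,5): no empty cell satisfies it; stays.
Resulting grid:
. % % . .
% @ @ . %
% @ @ % .
. % % % @
Unsatisfied now: (4,5).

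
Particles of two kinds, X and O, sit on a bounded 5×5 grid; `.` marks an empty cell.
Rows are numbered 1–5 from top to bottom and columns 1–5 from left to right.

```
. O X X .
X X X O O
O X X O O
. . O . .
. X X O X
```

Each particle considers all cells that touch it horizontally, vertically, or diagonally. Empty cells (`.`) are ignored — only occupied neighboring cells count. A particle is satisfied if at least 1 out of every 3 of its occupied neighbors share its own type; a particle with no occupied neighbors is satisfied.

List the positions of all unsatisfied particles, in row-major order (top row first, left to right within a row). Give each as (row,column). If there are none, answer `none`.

(1,2), (3,1), (5,5)

(1,2)O 0/4 unhappy
(1,3)X 3/5 ok
(1,4)X 2/4 ok
(2,1)X 2/4 ok
(2,2)X 5/7 ok
(2,3)X 5/8 ok
(2,4)O 3/7 ok
(2,5)O 3/4 ok
(3,1)O 0/3 unhappy
(3,2)X 4/6 ok
(3,3)X 3/6 ok
(3,4)O 4/6 ok
(3,5)O 3/3 ok
(4,3)O 2/6 ok
(5,2)X 1/2 ok
(5,3)X 1/3 ok
(5,4)O 1/3 ok
(5,5)X 0/1 unhappy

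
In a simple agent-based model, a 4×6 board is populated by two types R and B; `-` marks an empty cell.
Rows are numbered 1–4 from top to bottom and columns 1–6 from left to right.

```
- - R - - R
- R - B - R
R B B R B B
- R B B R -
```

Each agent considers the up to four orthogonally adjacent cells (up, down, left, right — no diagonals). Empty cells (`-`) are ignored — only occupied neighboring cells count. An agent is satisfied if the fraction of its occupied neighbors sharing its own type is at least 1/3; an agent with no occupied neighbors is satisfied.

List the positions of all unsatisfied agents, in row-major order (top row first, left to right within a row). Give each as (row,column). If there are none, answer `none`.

Row 1: (1,3)R 0/0 satisfied · (1,6)R 1/1 satisfied
Row 2: (2,2)R 0/1 not · (2,4)B 0/1 not · (2,6)R 1/2 satisfied
Row 3: (3,1)R 0/1 not · (3,2)B 1/4 not · (3,3)B 2/3 satisfied · (3,4)R 0/4 not · (3,5)B 1/3 satisfied · (3,6)B 1/2 satisfied
Row 4: (4,2)R 0/2 not · (4,3)B 2/3 satisfied · (4,4)B 1/3 satisfied · (4,5)R 0/2 not

(2,2), (2,4), (3,1), (3,2), (3,4), (4,2), (4,5)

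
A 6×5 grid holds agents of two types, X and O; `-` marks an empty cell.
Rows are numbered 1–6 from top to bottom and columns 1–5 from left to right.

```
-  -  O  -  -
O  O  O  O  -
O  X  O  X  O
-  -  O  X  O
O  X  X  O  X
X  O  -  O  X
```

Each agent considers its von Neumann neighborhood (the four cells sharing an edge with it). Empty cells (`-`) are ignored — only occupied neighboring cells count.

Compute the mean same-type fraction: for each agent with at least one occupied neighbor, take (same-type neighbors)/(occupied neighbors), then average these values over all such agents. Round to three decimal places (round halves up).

Row 1: (1,3)O 1/1
Row 2: (2,1)O 2/2 · (2,2)O 2/3 · (2,3)O 4/4 · (2,4)O 1/2
Row 3: (3,1)O 1/2 · (3,2)X 0/3 · (3,3)O 2/4 · (3,4)X 1/4 · (3,5)O 1/2
Row 4: (4,3)O 1/3 · (4,4)X 1/4 · (4,5)O 1/3
Row 5: (5,1)O 0/2 · (5,2)X 1/3 · (5,3)X 1/3 · (5,4)O 1/4 · (5,5)X 1/3
Row 6: (6,1)X 0/2 · (6,2)O 0/2 · (6,4)O 1/2 · (6,5)X 1/2
Sum over 22 agents: 1/1 + 2/2 + 2/3 + 4/4 + 1/2 + 1/2 + 0/3 + 2/4 + 1/4 + 1/2 + 1/3 + 1/4 + 1/3 + 0/2 + 1/3 + 1/3 + 1/4 + 1/3 + 0/2 + 0/2 + 1/2 + 1/2 = 109/12; mean = 109/12 ÷ 22 = 109/264 = 0.412878… → 0.413.

0.413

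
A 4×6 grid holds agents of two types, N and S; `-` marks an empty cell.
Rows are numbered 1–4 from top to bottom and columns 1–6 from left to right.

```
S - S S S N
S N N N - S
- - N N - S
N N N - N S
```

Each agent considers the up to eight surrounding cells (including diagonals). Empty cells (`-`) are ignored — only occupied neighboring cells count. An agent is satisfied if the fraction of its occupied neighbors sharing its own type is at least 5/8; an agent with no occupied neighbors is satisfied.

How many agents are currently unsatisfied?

10

(1,1)S 1/2 ✗
(1,3)S 1/4 ✗
(1,4)S 2/4 ✗
(1,5)S 2/4 ✗
(1,6)N 0/2 ✗
(2,1)S 1/2 ✗
(2,2)N 2/5 ✗
(2,3)N 4/6 ✓
(2,4)N 3/6 ✗
(2,6)S 2/3 ✓
(3,3)N 6/6 ✓
(3,4)N 5/5 ✓
(3,6)S 2/3 ✓
(4,1)N 1/1 ✓
(4,2)N 3/3 ✓
(4,3)N 3/3 ✓
(4,5)N 1/3 ✗
(4,6)S 1/2 ✗
Unsatisfied: (1,1), (1,3), (1,4), (1,5), (1,6), (2,1), (2,2), (2,4), (4,5), (4,6) — 10 in total.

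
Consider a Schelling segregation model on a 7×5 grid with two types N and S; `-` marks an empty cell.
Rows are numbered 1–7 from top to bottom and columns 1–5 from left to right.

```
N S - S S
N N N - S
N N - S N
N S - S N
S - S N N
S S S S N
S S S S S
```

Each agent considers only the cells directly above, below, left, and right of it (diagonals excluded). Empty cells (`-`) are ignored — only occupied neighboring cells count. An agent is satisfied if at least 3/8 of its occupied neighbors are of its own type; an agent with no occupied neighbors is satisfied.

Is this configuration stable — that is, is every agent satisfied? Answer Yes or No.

No

(1,1)N 1/2 ok
(1,2)S 0/2 unhappy
(1,4)S 1/1 ok
(1,5)S 2/2 ok
(2,1)N 3/3 ok
(2,2)N 3/4 ok
(2,3)N 1/1 ok
(2,5)S 1/2 ok
(3,1)N 3/3 ok
(3,2)N 2/3 ok
(3,4)S 1/2 ok
(3,5)N 1/3 unhappy
(4,1)N 1/3 unhappy
(4,2)S 0/2 unhappy
(4,4)S 1/3 unhappy
(4,5)N 2/3 ok
(5,1)S 1/2 ok
(5,3)S 1/2 ok
(5,4)N 1/4 unhappy
(5,5)N 3/3 ok
(6,1)S 3/3 ok
(6,2)S 3/3 ok
(6,3)S 4/4 ok
(6,4)S 2/4 ok
(6,5)N 1/3 unhappy
(7,1)S 2/2 ok
(7,2)S 3/3 ok
(7,3)S 3/3 ok
(7,4)S 3/3 ok
(7,5)S 1/2 ok
For instance (1,2) has only 0/2 same-type neighbors, below 3/8.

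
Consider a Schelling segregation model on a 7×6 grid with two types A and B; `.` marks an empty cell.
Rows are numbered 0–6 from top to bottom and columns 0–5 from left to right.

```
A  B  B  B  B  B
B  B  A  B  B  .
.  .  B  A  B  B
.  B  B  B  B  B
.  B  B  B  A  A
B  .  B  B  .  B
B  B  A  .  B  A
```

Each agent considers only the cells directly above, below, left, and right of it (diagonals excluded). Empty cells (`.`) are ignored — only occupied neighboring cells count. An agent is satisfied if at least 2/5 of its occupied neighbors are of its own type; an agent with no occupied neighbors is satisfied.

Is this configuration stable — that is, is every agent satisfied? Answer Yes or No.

No

Row 0: (0,0)A 0/2 ✗ · (0,1)B 2/3 ✓ · (0,2)B 2/3 ✓ · (0,3)B 3/3 ✓ · (0,4)B 3/3 ✓ · (0,5)B 1/1 ✓
Row 1: (1,0)B 1/2 ✓ · (1,1)B 2/3 ✓ · (1,2)A 0/4 ✗ · (1,3)B 2/4 ✓ · (1,4)B 3/3 ✓
Row 2: (2,2)B 1/3 ✗ · (2,3)A 0/4 ✗ · (2,4)B 3/4 ✓ · (2,5)B 2/2 ✓
Row 3: (3,1)B 2/2 ✓ · (3,2)B 4/4 ✓ · (3,3)B 3/4 ✓ · (3,4)B 3/4 ✓ · (3,5)B 2/3 ✓
Row 4: (4,1)B 2/2 ✓ · (4,2)B 4/4 ✓ · (4,3)B 3/4 ✓ · (4,4)A 1/3 ✗ · (4,5)A 1/3 ✗
Row 5: (5,0)B 1/1 ✓ · (5,2)B 2/3 ✓ · (5,3)B 2/2 ✓ · (5,5)B 0/2 ✗
Row 6: (6,0)B 2/2 ✓ · (6,1)B 1/2 ✓ · (6,2)A 0/2 ✗ · (6,4)B 0/1 ✗ · (6,5)A 0/2 ✗
For instance (0,0) has only 0/2 same-type neighbors, below 2/5.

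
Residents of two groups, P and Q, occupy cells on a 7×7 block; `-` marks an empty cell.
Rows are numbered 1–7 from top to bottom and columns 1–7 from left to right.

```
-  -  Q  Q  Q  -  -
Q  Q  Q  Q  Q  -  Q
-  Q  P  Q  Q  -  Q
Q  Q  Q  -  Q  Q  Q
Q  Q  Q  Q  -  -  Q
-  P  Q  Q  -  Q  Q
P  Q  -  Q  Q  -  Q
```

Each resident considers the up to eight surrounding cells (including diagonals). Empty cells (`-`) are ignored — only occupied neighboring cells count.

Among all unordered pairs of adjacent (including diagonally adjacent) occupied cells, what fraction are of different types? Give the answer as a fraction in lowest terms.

Scan each occupied cell's neighbors to the right and below (and the two forward diagonals) so each pair is counted once.
From row 1: 0 unlike of 10 pairs (running 0/10).
From row 2: 3 unlike of 16 pairs (running 3/26).
From row 3: 4 unlike of 14 pairs (running 7/40).
From row 4: 0 unlike of 15 pairs (running 7/55).
From row 5: 3 unlike of 13 pairs (running 10/68).
From row 6: 2 unlike of 12 pairs (running 12/80).
From row 7: 1 unlike of 2 pairs (running 13/82).
Total adjacent occupied pairs: 82; unlike-type pairs: 13.
13/82 is already in lowest terms.

13/82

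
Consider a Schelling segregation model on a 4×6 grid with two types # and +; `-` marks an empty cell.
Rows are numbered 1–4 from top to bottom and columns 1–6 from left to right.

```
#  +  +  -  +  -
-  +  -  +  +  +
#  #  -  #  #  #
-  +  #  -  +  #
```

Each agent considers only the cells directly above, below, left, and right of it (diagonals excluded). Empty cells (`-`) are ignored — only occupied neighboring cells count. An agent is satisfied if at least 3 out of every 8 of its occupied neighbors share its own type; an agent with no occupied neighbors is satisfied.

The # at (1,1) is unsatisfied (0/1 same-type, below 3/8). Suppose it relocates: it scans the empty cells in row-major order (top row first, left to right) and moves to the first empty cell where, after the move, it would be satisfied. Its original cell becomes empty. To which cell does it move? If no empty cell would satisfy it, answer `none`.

(2,1)

Vacating (1,1). Empty cells in order:
  (1,4): 0/3 same-type → still unsatisfied.
  (1,6): 0/2 same-type → still unsatisfied.
  (2,1): 1/2 same-type → satisfied — stop here.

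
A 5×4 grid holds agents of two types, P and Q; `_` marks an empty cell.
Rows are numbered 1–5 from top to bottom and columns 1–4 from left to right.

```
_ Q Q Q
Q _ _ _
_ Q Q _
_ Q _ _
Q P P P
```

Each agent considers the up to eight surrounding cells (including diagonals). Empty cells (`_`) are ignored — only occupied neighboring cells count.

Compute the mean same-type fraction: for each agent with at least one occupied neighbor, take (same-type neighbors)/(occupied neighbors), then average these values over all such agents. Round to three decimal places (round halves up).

0.827

(1,2)Q 2/2
(1,3)Q 2/2
(1,4)Q 1/1
(2,1)Q 2/2
(3,2)Q 3/3
(3,3)Q 2/2
(4,2)Q 3/5
(5,1)Q 1/2
(5,2)P 1/3
(5,3)P 2/3
(5,4)P 1/1
Sum over 11 agents: 2/2 + 2/2 + 1/1 + 2/2 + 3/3 + 2/2 + 3/5 + 1/2 + 1/3 + 2/3 + 1/1 = 91/10; mean = 91/10 ÷ 11 = 91/110 = 0.827272… → 0.827.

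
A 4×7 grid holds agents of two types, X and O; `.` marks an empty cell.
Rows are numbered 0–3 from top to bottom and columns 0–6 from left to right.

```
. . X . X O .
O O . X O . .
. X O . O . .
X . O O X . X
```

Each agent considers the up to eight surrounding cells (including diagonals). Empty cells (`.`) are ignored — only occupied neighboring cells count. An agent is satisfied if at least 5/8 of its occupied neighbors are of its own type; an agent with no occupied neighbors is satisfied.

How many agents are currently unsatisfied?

(0,2)X 1/2 not
(0,4)X 1/3 not
(0,5)O 1/2 not
(1,0)O 1/2 not
(1,1)O 2/4 not
(1,3)X 2/5 not
(1,4)O 2/4 not
(2,1)X 1/5 not
(2,2)O 3/5 not
(2,4)O 2/4 not
(3,0)X 1/1 satisfied
(3,2)O 2/3 satisfied
(3,3)O 3/4 satisfied
(3,4)X 0/2 not
(3,6)X 0/0 satisfied
Unsatisfied: (0,2), (0,4), (0,5), (1,0), (1,1), (1,3), (1,4), (2,1), (2,2), (2,4), (3,4) — 11 in total.

11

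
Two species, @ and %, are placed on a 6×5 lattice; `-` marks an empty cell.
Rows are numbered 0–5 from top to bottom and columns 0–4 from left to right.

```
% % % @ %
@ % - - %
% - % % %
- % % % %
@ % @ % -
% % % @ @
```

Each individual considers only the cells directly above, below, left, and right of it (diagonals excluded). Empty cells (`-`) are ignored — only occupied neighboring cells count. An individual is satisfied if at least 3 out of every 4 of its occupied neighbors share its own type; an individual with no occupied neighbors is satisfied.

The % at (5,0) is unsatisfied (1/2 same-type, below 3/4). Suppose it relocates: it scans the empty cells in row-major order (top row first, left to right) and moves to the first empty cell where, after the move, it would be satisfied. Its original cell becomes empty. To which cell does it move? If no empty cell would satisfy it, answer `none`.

Vacating (5,0). Empty cells in order:
  (1,2): 3/3 same-type → satisfied — stop here.

(1,2)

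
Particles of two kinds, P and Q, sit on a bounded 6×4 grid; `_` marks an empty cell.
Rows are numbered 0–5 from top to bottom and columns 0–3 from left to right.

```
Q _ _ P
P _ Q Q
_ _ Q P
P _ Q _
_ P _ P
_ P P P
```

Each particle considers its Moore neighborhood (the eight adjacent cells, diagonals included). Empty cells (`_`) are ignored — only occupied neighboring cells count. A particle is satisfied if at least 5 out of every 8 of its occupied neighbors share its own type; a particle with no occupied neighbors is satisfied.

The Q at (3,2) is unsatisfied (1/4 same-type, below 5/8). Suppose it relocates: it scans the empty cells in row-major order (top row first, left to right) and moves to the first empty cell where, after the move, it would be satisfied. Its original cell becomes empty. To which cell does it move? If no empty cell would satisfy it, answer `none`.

(0,1)

Vacating (3,2). Empty cells in order:
  (0,1): 2/3 same-type → satisfied — stop here.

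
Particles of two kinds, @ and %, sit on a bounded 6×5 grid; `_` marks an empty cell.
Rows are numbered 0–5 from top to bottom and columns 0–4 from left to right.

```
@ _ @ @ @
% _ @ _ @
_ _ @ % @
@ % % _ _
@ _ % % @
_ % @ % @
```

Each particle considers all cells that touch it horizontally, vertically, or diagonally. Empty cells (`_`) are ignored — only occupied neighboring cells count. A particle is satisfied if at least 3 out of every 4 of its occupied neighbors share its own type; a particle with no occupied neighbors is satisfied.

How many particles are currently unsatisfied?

14

Row 0: (0,0)@ 0/1 unhappy · (0,2)@ 2/2 ok · (0,3)@ 4/4 ok · (0,4)@ 2/2 ok
Row 1: (1,0)% 0/1 unhappy · (1,2)@ 3/4 ok · (1,4)@ 3/4 ok
Row 2: (2,2)@ 1/4 unhappy · (2,3)% 1/5 unhappy · (2,4)@ 1/2 unhappy
Row 3: (3,0)@ 1/2 unhappy · (3,1)% 2/5 unhappy · (3,2)% 4/5 ok
Row 4: (4,0)@ 1/3 unhappy · (4,2)% 5/6 ok · (4,3)% 3/6 unhappy · (4,4)@ 1/3 unhappy
Row 5: (5,1)% 1/3 unhappy · (5,2)@ 0/4 unhappy · (5,3)% 2/5 unhappy · (5,4)@ 1/3 unhappy
Unsatisfied: (0,0), (1,0), (2,2), (2,3), (2,4), (3,0), (3,1), (4,0), (4,3), (4,4), (5,1), (5,2), (5,3), (5,4) — 14 in total.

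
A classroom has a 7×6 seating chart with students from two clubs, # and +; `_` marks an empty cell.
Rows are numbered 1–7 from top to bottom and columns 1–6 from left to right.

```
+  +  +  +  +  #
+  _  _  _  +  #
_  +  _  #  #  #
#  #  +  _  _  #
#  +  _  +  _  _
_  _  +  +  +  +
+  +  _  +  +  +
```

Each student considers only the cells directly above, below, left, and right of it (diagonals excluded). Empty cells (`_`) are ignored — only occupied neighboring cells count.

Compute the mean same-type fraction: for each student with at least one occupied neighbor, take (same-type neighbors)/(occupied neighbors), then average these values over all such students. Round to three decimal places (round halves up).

0.779

Row 1: (1,1)+ 2/2 · (1,2)+ 2/2 · (1,3)+ 2/2 · (1,4)+ 2/2 · (1,5)+ 2/3 · (1,6)# 1/2
Row 2: (2,1)+ 1/1 · (2,5)+ 1/3 · (2,6)# 2/3
Row 3: (3,2)+ 0/1 · (3,4)# 1/1 · (3,5)# 2/3 · (3,6)# 3/3
Row 4: (4,1)# 2/2 · (4,2)# 1/4 · (4,3)+ 0/1 · (4,6)# 1/1
Row 5: (5,1)# 1/2 · (5,2)+ 0/2 · (5,4)+ 1/1
Row 6: (6,3)+ 1/1 · (6,4)+ 4/4 · (6,5)+ 3/3 · (6,6)+ 2/2
Row 7: (7,1)+ 1/1 · (7,2)+ 1/1 · (7,4)+ 2/2 · (7,5)+ 3/3 · (7,6)+ 2/2
Sum over 29 students: 2/2 + 2/2 + 2/2 + 2/2 + 2/3 + 1/2 + 1/1 + 1/3 + 2/3 + 0/1 + 1/1 + 2/3 + 3/3 + 2/2 + 1/4 + 0/1 + 1/1 + 1/2 + 0/2 + 1/1 + 1/1 + 4/4 + 3/3 + 2/2 + 1/1 + 1/1 + 2/2 + 3/3 + 2/2 = 271/12; mean = 271/12 ÷ 29 = 271/348 = 0.778735… → 0.779.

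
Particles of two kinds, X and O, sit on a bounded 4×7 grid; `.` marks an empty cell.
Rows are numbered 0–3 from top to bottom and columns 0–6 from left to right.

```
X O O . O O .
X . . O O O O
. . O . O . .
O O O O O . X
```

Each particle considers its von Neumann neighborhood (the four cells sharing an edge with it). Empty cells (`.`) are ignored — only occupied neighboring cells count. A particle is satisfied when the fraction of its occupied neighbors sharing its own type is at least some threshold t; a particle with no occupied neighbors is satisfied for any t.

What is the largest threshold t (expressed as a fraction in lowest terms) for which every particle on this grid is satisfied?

(0,0)X 1/2
(0,1)O 1/2
(0,2)O 1/1
(0,4)O 2/2
(0,5)O 2/2
(1,0)X 1/1
(1,3)O 1/1
(1,4)O 4/4
(1,5)O 3/3
(1,6)O 1/1
(2,2)O 1/1
(2,4)O 2/2
(3,0)O 1/1
(3,1)O 2/2
(3,2)O 3/3
(3,3)O 2/2
(3,4)O 2/2
(3,6)X — no occupied neighbors
The smallest same-type fraction is 1/2 at (0,0), which reduces to 1/2. Any threshold above that leaves this particle unsatisfied.

1/2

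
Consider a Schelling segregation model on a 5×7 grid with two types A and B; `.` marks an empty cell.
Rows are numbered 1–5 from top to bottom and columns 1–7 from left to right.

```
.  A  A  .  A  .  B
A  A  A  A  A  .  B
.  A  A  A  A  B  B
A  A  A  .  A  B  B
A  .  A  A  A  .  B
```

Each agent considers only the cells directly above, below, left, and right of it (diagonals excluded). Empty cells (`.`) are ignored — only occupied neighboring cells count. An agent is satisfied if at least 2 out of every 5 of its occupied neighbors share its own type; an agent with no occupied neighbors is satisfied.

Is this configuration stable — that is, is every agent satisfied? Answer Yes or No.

Yes

(1,2)A 2/2 ok
(1,3)A 2/2 ok
(1,5)A 1/1 ok
(1,7)B 1/1 ok
(2,1)A 1/1 ok
(2,2)A 4/4 ok
(2,3)A 4/4 ok
(2,4)A 3/3 ok
(2,5)A 3/3 ok
(2,7)B 2/2 ok
(3,2)A 3/3 ok
(3,3)A 4/4 ok
(3,4)A 3/3 ok
(3,5)A 3/4 ok
(3,6)B 2/3 ok
(3,7)B 3/3 ok
(4,1)A 2/2 ok
(4,2)A 3/3 ok
(4,3)A 3/3 ok
(4,5)A 2/3 ok
(4,6)B 2/3 ok
(4,7)B 3/3 ok
(5,1)A 1/1 ok
(5,3)A 2/2 ok
(5,4)A 2/2 ok
(5,5)A 2/2 ok
(5,7)B 1/1 ok
All meet the threshold, so the configuration is stable.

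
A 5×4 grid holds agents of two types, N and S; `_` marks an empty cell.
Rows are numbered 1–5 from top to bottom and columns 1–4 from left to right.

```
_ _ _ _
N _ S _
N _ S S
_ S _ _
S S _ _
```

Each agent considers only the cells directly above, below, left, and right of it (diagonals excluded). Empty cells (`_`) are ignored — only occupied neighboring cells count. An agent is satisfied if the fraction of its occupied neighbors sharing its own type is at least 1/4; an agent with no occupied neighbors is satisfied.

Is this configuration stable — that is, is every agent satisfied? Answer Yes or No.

Yes

(2,1)N 1/1 satisfied
(2,3)S 1/1 satisfied
(3,1)N 1/1 satisfied
(3,3)S 2/2 satisfied
(3,4)S 1/1 satisfied
(4,2)S 1/1 satisfied
(5,1)S 1/1 satisfied
(5,2)S 2/2 satisfied
All meet the threshold, so the configuration is stable.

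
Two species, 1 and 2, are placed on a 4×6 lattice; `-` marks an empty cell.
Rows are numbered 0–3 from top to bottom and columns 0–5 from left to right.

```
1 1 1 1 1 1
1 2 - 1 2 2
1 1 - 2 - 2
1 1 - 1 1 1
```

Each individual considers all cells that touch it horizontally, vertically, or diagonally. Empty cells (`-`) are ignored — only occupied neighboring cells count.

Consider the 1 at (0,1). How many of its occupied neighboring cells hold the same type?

3

Occupied neighbors of (0,1): (0,0)=1, (0,2)=1, (1,0)=1, (1,1)=2.
Same type (1): 3 of 4.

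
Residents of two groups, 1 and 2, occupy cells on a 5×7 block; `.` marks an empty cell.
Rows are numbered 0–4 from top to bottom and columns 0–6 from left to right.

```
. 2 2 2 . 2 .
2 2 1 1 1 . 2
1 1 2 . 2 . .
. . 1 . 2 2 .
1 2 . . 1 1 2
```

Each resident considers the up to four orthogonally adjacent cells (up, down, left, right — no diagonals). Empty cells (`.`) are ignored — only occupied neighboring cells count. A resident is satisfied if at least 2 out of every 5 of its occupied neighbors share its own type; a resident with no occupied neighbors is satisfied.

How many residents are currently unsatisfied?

8

Row 0: (0,1)2 2/2 ✓ · (0,2)2 2/3 ✓ · (0,3)2 1/2 ✓ · (0,5)2 0/0 ✓
Row 1: (1,0)2 1/2 ✓ · (1,1)2 2/4 ✓ · (1,2)1 1/4 ✗ · (1,3)1 2/3 ✓ · (1,4)1 1/2 ✓ · (1,6)2 0/0 ✓
Row 2: (2,0)1 1/2 ✓ · (2,1)1 1/3 ✗ · (2,2)2 0/3 ✗ · (2,4)2 1/2 ✓
Row 3: (3,2)1 0/1 ✗ · (3,4)2 2/3 ✓ · (3,5)2 1/2 ✓
Row 4: (4,0)1 0/1 ✗ · (4,1)2 0/1 ✗ · (4,4)1 1/2 ✓ · (4,5)1 1/3 ✗ · (4,6)2 0/1 ✗
Unsatisfied: (1,2), (2,1), (2,2), (3,2), (4,0), (4,1), (4,5), (4,6) — 8 in total.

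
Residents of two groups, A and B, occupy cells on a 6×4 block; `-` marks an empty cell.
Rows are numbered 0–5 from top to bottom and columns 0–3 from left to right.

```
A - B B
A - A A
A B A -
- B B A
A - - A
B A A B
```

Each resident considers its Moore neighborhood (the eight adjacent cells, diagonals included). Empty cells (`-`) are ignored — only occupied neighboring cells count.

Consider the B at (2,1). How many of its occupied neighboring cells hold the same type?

2

Occupied neighbors of (2,1): (1,0)=A, (1,2)=A, (2,0)=A, (2,2)=A, (3,1)=B, (3,2)=B.
Same type (B): 2 of 6.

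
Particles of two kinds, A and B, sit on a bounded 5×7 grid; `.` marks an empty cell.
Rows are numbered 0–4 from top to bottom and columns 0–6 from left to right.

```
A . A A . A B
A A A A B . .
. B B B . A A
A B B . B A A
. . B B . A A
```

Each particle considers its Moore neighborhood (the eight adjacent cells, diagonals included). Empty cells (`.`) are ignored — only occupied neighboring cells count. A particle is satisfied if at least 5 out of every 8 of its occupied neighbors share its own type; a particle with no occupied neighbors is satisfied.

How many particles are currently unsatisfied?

Row 0: (0,0)A 2/2 satisfied · (0,2)A 4/4 satisfied · (0,3)A 3/4 satisfied · (0,5)A 0/2 not · (0,6)B 0/1 not
Row 1: (1,0)A 2/3 satisfied · (1,1)A 4/6 satisfied · (1,2)A 4/7 not · (1,3)A 3/6 not · (1,4)B 1/5 not
Row 2: (2,1)B 3/7 not · (2,2)B 4/7 not · (2,3)B 4/6 satisfied · (2,5)A 3/5 not · (2,6)A 3/3 satisfied
Row 3: (3,0)A 0/2 not · (3,1)B 4/5 satisfied · (3,2)B 6/6 satisfied · (3,4)B 2/5 not · (3,5)A 5/6 satisfied · (3,6)A 5/5 satisfied
Row 4: (4,2)B 3/3 satisfied · (4,3)B 3/3 satisfied · (4,5)A 3/4 satisfied · (4,6)A 3/3 satisfied
Unsatisfied: (0,5), (0,6), (1,2), (1,3), (1,4), (2,1), (2,2), (2,5), (3,0), (3,4) — 10 in total.

10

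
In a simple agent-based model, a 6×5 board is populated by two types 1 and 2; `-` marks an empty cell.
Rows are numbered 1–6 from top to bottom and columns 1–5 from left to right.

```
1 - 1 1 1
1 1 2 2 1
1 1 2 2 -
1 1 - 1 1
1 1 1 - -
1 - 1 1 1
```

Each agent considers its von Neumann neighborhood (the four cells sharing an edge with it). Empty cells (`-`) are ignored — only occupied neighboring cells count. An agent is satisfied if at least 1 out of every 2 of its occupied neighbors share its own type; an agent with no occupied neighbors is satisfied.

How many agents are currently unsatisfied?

Row 1: (1,1)1 1/1 satisfied · (1,3)1 1/2 satisfied · (1,4)1 2/3 satisfied · (1,5)1 2/2 satisfied
Row 2: (2,1)1 3/3 satisfied · (2,2)1 2/3 satisfied · (2,3)2 2/4 satisfied · (2,4)2 2/4 satisfied · (2,5)1 1/2 satisfied
Row 3: (3,1)1 3/3 satisfied · (3,2)1 3/4 satisfied · (3,3)2 2/3 satisfied · (3,4)2 2/3 satisfied
Row 4: (4,1)1 3/3 satisfied · (4,2)1 3/3 satisfied · (4,4)1 1/2 satisfied · (4,5)1 1/1 satisfied
Row 5: (5,1)1 3/3 satisfied · (5,2)1 3/3 satisfied · (5,3)1 2/2 satisfied
Row 6: (6,1)1 1/1 satisfied · (6,3)1 2/2 satisfied · (6,4)1 2/2 satisfied · (6,5)1 1/1 satisfied
Every one meets the threshold.

0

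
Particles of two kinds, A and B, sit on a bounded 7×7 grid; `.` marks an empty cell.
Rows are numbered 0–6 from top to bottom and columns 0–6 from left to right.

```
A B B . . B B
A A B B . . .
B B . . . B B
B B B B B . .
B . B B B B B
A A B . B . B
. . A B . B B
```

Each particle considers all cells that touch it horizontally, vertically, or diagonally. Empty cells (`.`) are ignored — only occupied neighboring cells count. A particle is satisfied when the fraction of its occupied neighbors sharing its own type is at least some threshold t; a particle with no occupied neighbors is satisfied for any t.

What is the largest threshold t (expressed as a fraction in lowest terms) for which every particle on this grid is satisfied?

2/7

Row 0: (0,0)A 2/3 · (0,1)B 2/5 · (0,2)B 3/4 · (0,5)B 1/1 · (0,6)B 1/1
Row 1: (1,0)A 2/5 · (1,1)A 2/7 · (1,2)B 4/5 · (1,3)B 2/2
Row 2: (2,0)B 3/5 · (2,1)B 5/7 · (2,5)B 2/2 · (2,6)B 1/1
Row 3: (3,0)B 4/4 · (3,1)B 6/6 · (3,2)B 5/5 · (3,3)B 5/5 · (3,4)B 5/5
Row 4: (4,0)B 2/4 · (4,2)B 5/6 · (4,3)B 7/7 · (4,4)B 5/5 · (4,5)B 5/5 · (4,6)B 2/2
Row 5: (5,0)A 1/2 · (5,1)A 2/5 · (5,2)B 3/5 · (5,4)B 5/5 · (5,6)B 4/4
Row 6: (6,2)A 1/3 · (6,3)B 2/3 · (6,5)B 3/3 · (6,6)B 2/2
The smallest same-type fraction is 2/7 at (1,1), which reduces to 2/7. Any threshold above that leaves this particle unsatisfied.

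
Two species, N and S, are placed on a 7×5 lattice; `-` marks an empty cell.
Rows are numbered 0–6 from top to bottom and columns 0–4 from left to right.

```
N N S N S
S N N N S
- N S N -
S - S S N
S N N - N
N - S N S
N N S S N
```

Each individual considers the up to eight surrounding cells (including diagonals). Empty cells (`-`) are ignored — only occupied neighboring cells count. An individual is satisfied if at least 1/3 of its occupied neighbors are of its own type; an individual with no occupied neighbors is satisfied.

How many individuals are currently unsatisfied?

(0,0)N 2/3 ok
(0,1)N 3/5 ok
(0,2)S 0/5 unhappy
(0,3)N 2/5 ok
(0,4)S 1/3 ok
(1,0)S 0/4 unhappy
(1,1)N 4/7 ok
(1,2)N 6/8 ok
(1,3)N 3/7 ok
(1,4)S 1/4 unhappy
(2,1)N 2/6 ok
(2,2)S 2/7 unhappy
(2,3)N 3/7 ok
(3,0)S 1/3 ok
(3,2)S 2/6 ok
(3,3)S 2/6 ok
(3,4)N 2/3 ok
(4,0)S 1/3 ok
(4,1)N 2/6 ok
(4,2)N 2/5 ok
(4,4)N 2/4 ok
(5,0)N 3/4 ok
(5,2)S 2/6 ok
(5,3)N 3/7 ok
(5,4)S 1/4 unhappy
(6,0)N 2/2 ok
(6,1)N 2/4 ok
(6,2)S 2/4 ok
(6,3)S 3/5 ok
(6,4)N 1/3 ok
Unsatisfied: (0,2), (1,0), (1,4), (2,2), (5,4) — 5 in total.

5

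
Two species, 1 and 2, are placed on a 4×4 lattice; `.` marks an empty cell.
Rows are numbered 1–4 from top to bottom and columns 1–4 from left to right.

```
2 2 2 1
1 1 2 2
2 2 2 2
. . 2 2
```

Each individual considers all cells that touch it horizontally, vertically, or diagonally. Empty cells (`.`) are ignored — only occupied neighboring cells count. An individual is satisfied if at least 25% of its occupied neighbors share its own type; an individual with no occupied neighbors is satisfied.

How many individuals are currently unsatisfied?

3

Row 1: (1,1)2 1/3 ✓ · (1,2)2 3/5 ✓ · (1,3)2 3/5 ✓ · (1,4)1 0/3 ✗
Row 2: (2,1)1 1/5 ✗ · (2,2)1 1/8 ✗ · (2,3)2 6/8 ✓ · (2,4)2 4/5 ✓
Row 3: (3,1)2 1/3 ✓ · (3,2)2 4/6 ✓ · (3,3)2 6/7 ✓ · (3,4)2 5/5 ✓
Row 4: (4,3)2 4/4 ✓ · (4,4)2 3/3 ✓
Unsatisfied: (1,4), (2,1), (2,2) — 3 in total.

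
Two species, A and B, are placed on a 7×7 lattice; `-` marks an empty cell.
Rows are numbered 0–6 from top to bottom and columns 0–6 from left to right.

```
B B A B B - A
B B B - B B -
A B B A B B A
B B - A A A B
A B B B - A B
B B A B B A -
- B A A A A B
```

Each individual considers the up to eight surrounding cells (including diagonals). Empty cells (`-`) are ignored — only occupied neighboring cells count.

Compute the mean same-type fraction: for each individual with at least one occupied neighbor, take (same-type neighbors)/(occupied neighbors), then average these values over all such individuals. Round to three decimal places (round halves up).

Row 0: (0,0)B 3/3 · (0,1)B 4/5 · (0,2)A 0/4 · (0,3)B 3/4 · (0,4)B 3/3 · (0,6)A 0/1
Row 1: (1,0)B 4/5 · (1,1)B 6/8 · (1,2)B 5/7 · (1,4)B 5/6 · (1,5)B 4/6
Row 2: (2,0)A 0/5 · (2,1)B 6/7 · (2,2)B 4/6 · (2,3)A 2/6 · (2,4)B 3/7 · (2,5)B 4/7 · (2,6)A 1/4
Row 3: (3,0)B 3/5 · (3,1)B 5/7 · (3,3)A 2/6 · (3,4)A 4/7 · (3,5)A 3/7 · (3,6)B 2/5
Row 4: (4,0)A 0/5 · (4,1)B 5/7 · (4,2)B 5/7 · (4,3)B 3/6 · (4,5)A 3/6 · (4,6)B 1/4
Row 5: (5,0)B 3/4 · (5,1)B 4/7 · (5,2)A 2/8 · (5,3)B 3/7 · (5,4)B 2/7 · (5,5)A 3/6
Row 6: (6,1)B 2/4 · (6,2)A 2/5 · (6,3)A 3/5 · (6,4)A 3/5 · (6,5)A 2/4 · (6,6)B 0/2
Sum over 42 individuals: 3/3 + 4/5 + 0/4 + 3/4 + 3/3 + 0/1 + 4/5 + 6/8 + 5/7 + 5/6 + 4/6 + 0/5 + 6/7 + 4/6 + 2/6 + 3/7 + 4/7 + 1/4 + 3/5 + 5/7 + 2/6 + 4/7 + 3/7 + 2/5 + 0/5 + 5/7 + 5/7 + 3/6 + 3/6 + 1/4 + 3/4 + 4/7 + 2/8 + 3/7 + 2/7 + 3/6 + 2/4 + 2/5 + 3/5 + 3/5 + 2/4 + 0/2 = 323/15; mean = 323/15 ÷ 42 = 323/630 = 0.512698… → 0.513.

0.513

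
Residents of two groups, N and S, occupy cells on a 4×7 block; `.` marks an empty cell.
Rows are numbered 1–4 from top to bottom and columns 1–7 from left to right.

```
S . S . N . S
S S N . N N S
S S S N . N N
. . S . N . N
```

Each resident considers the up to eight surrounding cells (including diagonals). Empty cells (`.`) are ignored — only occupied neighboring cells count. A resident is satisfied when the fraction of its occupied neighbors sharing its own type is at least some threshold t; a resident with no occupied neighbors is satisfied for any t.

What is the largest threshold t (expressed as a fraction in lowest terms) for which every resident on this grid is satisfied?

1/5

(1,1)S 2/2
(1,3)S 1/2
(1,5)N 2/2
(1,7)S 1/2
(2,1)S 4/4
(2,2)S 6/7
(2,3)N 1/5
(2,5)N 4/4
(2,6)N 4/6
(2,7)S 1/4
(3,1)S 3/3
(3,2)S 5/6
(3,3)S 3/5
(3,4)N 3/5
(3,6)N 5/6
(3,7)N 3/4
(4,3)S 2/3
(4,5)N 2/2
(4,7)N 2/2
The smallest same-type fraction is 1/5 at (2,3), which reduces to 1/5. Any threshold above that leaves this resident unsatisfied.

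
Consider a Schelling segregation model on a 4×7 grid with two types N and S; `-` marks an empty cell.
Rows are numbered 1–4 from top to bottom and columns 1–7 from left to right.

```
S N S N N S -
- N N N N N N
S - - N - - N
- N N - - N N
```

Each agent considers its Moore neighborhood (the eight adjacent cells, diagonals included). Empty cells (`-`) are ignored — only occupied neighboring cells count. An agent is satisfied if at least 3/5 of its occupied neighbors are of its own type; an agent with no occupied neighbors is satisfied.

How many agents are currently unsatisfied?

7

(1,1)S 0/2 ✗
(1,2)N 2/4 ✗
(1,3)S 0/5 ✗
(1,4)N 4/5 ✓
(1,5)N 4/5 ✓
(1,6)S 0/4 ✗
(2,2)N 2/5 ✗
(2,3)N 5/6 ✓
(2,4)N 5/6 ✓
(2,5)N 5/6 ✓
(2,6)N 4/5 ✓
(2,7)N 2/3 ✓
(3,1)S 0/2 ✗
(3,4)N 4/4 ✓
(3,7)N 4/4 ✓
(4,2)N 1/2 ✗
(4,3)N 2/2 ✓
(4,6)N 2/2 ✓
(4,7)N 2/2 ✓
Unsatisfied: (1,1), (1,2), (1,3), (1,6), (2,2), (3,1), (4,2) — 7 in total.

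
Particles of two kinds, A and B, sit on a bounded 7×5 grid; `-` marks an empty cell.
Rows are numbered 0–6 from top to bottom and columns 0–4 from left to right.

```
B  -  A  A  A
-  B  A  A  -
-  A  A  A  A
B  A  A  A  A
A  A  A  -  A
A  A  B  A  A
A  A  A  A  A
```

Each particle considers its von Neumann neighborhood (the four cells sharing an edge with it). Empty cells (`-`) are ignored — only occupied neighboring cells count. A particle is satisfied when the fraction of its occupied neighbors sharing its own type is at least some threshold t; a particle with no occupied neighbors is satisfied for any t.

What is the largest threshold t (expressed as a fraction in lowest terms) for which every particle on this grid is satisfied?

0/1

Row 0: (0,0)B — no occupied neighbors · (0,2)A 2/2 · (0,3)A 3/3 · (0,4)A 1/1
Row 1: (1,1)B 0/2 · (1,2)A 3/4 · (1,3)A 3/3
Row 2: (2,1)A 2/3 · (2,2)A 4/4 · (2,3)A 4/4 · (2,4)A 2/2
Row 3: (3,0)B 0/2 · (3,1)A 3/4 · (3,2)A 4/4 · (3,3)A 3/3 · (3,4)A 3/3
Row 4: (4,0)A 2/3 · (4,1)A 4/4 · (4,2)A 2/3 · (4,4)A 2/2
Row 5: (5,0)A 3/3 · (5,1)A 3/4 · (5,2)B 0/4 · (5,3)A 2/3 · (5,4)A 3/3
Row 6: (6,0)A 2/2 · (6,1)A 3/3 · (6,2)A 2/3 · (6,3)A 3/3 · (6,4)A 2/2
The smallest same-type fraction is 0/2 at (1,1), which reduces to 0/1. Any threshold above that leaves this particle unsatisfied.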